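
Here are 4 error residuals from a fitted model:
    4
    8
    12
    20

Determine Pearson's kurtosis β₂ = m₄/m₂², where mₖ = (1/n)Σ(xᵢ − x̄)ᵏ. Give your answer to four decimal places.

1.8457

x̄ = 11.0000
Σ(xᵢ − x̄)² = 140.0000 ⇒ m₂ = 35.00000
Σ(xᵢ − x̄)⁴ = 9044.0000 ⇒ m₄ = 2261.00000
m₂² = 1225.00000
β₂ = m₄/m₂² = 2261.00000 / 1225.00000 ≈ 1.8457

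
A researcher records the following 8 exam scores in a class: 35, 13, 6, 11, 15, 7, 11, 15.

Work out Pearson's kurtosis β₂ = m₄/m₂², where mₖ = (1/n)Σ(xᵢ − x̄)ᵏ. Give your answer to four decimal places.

x̄ = 14.1250
Σ(xᵢ − x̄)² = 574.8750 ⇒ m₂ = 71.85938
Σ(xᵢ − x̄)⁴ = 197020.4004 ⇒ m₄ = 24627.55005
m₂² = 5163.76978
β₂ = m₄/m₂² = 24627.55005 / 5163.76978 ≈ 4.7693

4.7693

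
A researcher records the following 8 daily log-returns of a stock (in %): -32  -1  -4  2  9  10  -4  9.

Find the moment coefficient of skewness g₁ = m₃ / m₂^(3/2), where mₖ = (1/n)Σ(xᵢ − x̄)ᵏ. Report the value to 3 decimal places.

x̄ = (-32 - 1 - 4 + 2 + 9 + 10 - 4 + 9) / 8 = -1.3750
deviations (xᵢ − x̄): -30.6250, 0.3750, -2.6250, 3.3750, 10.3750, 11.3750, -2.6250, 10.3750
Σ(xᵢ − x̄)² = 1307.8750 ⇒ m₂ = 1307.8750/8 = 163.48438
Σ(xᵢ − x̄)³ = -25015.2188 ⇒ m₃ = -25015.2188/8 = -3126.90234
m₂^(3/2) = 163.48438^(1.5) = 2090.32771
g₁ = m₃ / m₂^(3/2) = -3126.90234 / 2090.32771 ≈ -1.496

-1.496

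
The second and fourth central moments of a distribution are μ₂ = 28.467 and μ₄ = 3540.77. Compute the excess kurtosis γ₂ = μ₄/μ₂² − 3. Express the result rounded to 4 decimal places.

μ₂² = 28.467² = 810.37009
μ₄/μ₂² = 3540.77 / 810.37009 = 4.36932
γ₂ = 4.36932 − 3 ≈ 1.3693

1.3693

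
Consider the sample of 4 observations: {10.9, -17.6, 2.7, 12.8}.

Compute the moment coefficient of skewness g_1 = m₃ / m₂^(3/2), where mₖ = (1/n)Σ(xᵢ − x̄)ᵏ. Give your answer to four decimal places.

-0.8459

x̄ = (10.9 - 17.6 + 2.7 + 12.8) / 4 = 2.2000
deviations (xᵢ − x̄): 8.7000, -19.8000, 0.5000, 10.6000
Σ(xᵢ − x̄)² = 580.3400 ⇒ m₂ = 580.3400/4 = 145.08500
Σ(xᵢ − x̄)³ = -5912.7480 ⇒ m₃ = -5912.7480/4 = -1478.18700
m₂^(3/2) = 145.08500^(1.5) = 1747.56674
g_1 = m₃ / m₂^(3/2) = -1478.18700 / 1747.56674 ≈ -0.8459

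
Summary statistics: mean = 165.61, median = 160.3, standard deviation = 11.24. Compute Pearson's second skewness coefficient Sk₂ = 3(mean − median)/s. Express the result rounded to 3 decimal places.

1.417

Sk₂ = 3(165.61 − 160.3) / 11.24 = 3 × 5.3100 / 11.24
    = 15.9300 / 11.24 ≈ 1.417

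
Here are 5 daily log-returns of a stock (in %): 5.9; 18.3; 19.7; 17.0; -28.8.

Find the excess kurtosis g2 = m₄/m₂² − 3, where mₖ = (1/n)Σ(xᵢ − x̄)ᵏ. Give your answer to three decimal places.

-0.128

x̄ = 6.4200
Σ(xᵢ − x̄)² = 1670.1480 ⇒ m₂ = 334.02960
Σ(xᵢ − x̄)⁴ = 1602263.2679 ⇒ m₄ = 320452.65359
m₂² = 111575.77368
g2 = m₄/m₂² − 3 = 2.87206 − 3 ≈ -0.128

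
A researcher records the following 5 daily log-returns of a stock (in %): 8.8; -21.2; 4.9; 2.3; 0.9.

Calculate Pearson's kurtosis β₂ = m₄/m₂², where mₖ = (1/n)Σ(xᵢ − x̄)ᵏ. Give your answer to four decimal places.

2.9575

x̄ = -0.8600
Σ(xᵢ − x̄)² = 553.2920 ⇒ m₂ = 110.65840
Σ(xᵢ − x̄)⁴ = 181078.4594 ⇒ m₄ = 36215.69187
m₂² = 12245.28149
β₂ = m₄/m₂² = 36215.69187 / 12245.28149 ≈ 2.9575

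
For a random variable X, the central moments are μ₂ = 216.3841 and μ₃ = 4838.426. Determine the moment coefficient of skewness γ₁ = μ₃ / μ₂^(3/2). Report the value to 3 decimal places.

σ = √μ₂ = √216.3841 = 14.71000
σ³ = μ₂^(3/2) = 3183.01011
γ₁ = μ₃/σ³ = 4838.426 / 3183.01011 ≈ 1.520

1.520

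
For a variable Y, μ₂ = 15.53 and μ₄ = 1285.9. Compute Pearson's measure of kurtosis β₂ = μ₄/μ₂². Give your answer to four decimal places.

μ₂² = 15.53² = 241.18090
μ₄/μ₂² = 1285.9 / 241.18090 = 5.33168
β₂ ≈ 5.3317

5.3317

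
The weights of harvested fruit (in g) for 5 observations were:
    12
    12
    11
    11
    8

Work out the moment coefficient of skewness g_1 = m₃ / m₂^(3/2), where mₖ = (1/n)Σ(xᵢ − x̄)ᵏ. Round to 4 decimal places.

x̄ = (12 + 12 + 11 + 11 + 8) / 5 = 10.8000
deviations (xᵢ − x̄): 1.2000, 1.2000, 0.2000, 0.2000, -2.8000
Σ(xᵢ − x̄)² = 10.8000 ⇒ m₂ = 10.8000/5 = 2.16000
Σ(xᵢ − x̄)³ = -18.4800 ⇒ m₃ = -18.4800/5 = -3.69600
m₂^(3/2) = 2.16000^(1.5) = 3.17454
g_1 = m₃ / m₂^(3/2) = -3.69600 / 3.17454 ≈ -1.1643

-1.1643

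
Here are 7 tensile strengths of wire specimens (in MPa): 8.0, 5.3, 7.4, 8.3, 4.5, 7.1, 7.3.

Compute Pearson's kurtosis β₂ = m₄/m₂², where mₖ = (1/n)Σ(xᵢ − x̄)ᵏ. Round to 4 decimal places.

2.0820

x̄ = 6.8429
Σ(xᵢ − x̄)² = 11.9171 ⇒ m₂ = 1.70245
Σ(xᵢ − x̄)⁴ = 42.2408 ⇒ m₄ = 6.03439
m₂² = 2.89833
β₂ = m₄/m₂² = 6.03439 / 2.89833 ≈ 2.0820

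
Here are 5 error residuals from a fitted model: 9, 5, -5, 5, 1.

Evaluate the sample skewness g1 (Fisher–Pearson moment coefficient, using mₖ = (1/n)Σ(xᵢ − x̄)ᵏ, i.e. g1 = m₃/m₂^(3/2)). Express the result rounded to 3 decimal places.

x̄ = (9 + 5 - 5 + 5 + 1) / 5 = 3.0000
deviations (xᵢ − x̄): 6.0000, 2.0000, -8.0000, 2.0000, -2.0000
Σ(xᵢ − x̄)² = 112.0000 ⇒ m₂ = 112.0000/5 = 22.40000
Σ(xᵢ − x̄)³ = -288.0000 ⇒ m₃ = -288.0000/5 = -57.60000
m₂^(3/2) = 22.40000^(1.5) = 106.01615
g1 = m₃ / m₂^(3/2) = -57.60000 / 106.01615 ≈ -0.543

-0.543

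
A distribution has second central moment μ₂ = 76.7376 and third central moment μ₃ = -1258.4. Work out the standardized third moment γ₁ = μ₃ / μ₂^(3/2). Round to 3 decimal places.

σ = √μ₂ = √76.7376 = 8.76000
σ³ = μ₂^(3/2) = 672.22138
γ₁ = μ₃/σ³ = -1258.4 / 672.22138 ≈ -1.872

-1.872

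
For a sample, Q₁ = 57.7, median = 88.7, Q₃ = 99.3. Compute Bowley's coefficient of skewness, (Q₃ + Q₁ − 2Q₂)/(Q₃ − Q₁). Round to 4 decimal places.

-0.4904

numerator: Q₃ + Q₁ − 2Q₂ = 99.3 + 57.7 − 2×88.7 = -20.4000
denominator: Q₃ − Q₁ = 99.3 − 57.7 = 41.6000
Bowley skewness = -20.4000 / 41.6000 ≈ -0.4904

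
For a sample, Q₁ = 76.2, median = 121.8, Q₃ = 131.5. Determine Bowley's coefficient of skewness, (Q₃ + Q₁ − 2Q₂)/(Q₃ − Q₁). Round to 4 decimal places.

-0.6492

numerator: Q₃ + Q₁ − 2Q₂ = 131.5 + 76.2 − 2×121.8 = -35.9000
denominator: Q₃ − Q₁ = 131.5 − 76.2 = 55.3000
Bowley skewness = -35.9000 / 55.3000 ≈ -0.6492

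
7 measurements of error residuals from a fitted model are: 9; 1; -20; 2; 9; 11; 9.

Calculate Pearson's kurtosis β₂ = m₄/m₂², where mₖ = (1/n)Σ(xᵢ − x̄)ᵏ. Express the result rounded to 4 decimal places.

4.0424

x̄ = 3.0000
Σ(xᵢ − x̄)² = 706.0000 ⇒ m₂ = 100.85714
Σ(xᵢ − x̄)⁴ = 287842.0000 ⇒ m₄ = 41120.28571
m₂² = 10172.16327
β₂ = m₄/m₂² = 41120.28571 / 10172.16327 ≈ 4.0424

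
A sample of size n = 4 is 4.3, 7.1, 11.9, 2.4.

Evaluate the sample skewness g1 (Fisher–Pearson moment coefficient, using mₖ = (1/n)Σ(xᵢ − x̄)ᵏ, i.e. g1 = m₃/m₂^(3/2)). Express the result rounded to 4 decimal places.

x̄ = (4.3 + 7.1 + 11.9 + 2.4) / 4 = 6.4250
deviations (xᵢ − x̄): -2.1250, 0.6750, 5.4750, -4.0250
Σ(xᵢ − x̄)² = 51.1475 ⇒ m₂ = 51.1475/4 = 12.78688
Σ(xᵢ − x̄)³ = 89.6209 ⇒ m₃ = 89.6209/4 = 22.40522
m₂^(3/2) = 12.78688^(1.5) = 45.72425
g1 = m₃ / m₂^(3/2) = 22.40522 / 45.72425 ≈ 0.4900

0.4900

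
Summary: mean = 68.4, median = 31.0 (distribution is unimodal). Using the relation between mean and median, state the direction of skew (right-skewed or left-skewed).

right-skewed

mean − median = 68.4 − 31.0 = 37.4
mean > median ⇒ the longer tail is on the right ⇒ right-skewed (positively skewed).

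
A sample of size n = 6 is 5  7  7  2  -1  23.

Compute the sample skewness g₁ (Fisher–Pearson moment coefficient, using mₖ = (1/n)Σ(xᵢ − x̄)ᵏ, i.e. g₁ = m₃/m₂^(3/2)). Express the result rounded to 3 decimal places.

x̄ = (5 + 7 + 7 + 2 - 1 + 23) / 6 = 7.1667
deviations (xᵢ − x̄): -2.1667, -0.1667, -0.1667, -5.1667, -8.1667, 15.8333
Σ(xᵢ − x̄)² = 348.8333 ⇒ m₂ = 348.8333/6 = 58.13889
Σ(xᵢ − x̄)³ = 3276.5556 ⇒ m₃ = 3276.5556/6 = 546.09259
m₂^(3/2) = 58.13889^(1.5) = 443.30241
g₁ = m₃ / m₂^(3/2) = 546.09259 / 443.30241 ≈ 1.232

1.232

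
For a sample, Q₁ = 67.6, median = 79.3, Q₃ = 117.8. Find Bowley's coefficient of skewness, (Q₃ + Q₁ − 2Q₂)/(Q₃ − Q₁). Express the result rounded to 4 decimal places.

numerator: Q₃ + Q₁ − 2Q₂ = 117.8 + 67.6 − 2×79.3 = 26.8000
denominator: Q₃ − Q₁ = 117.8 − 67.6 = 50.2000
Bowley skewness = 26.8000 / 50.2000 ≈ 0.5339

0.5339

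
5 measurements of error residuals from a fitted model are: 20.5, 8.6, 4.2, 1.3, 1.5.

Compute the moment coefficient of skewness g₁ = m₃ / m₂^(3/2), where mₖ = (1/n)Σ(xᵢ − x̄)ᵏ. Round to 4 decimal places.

x̄ = (20.5 + 8.6 + 4.2 + 1.3 + 1.5) / 5 = 7.2200
deviations (xᵢ − x̄): 13.2800, 1.3800, -3.0200, -5.9200, -5.7200
Σ(xᵢ − x̄)² = 255.1480 ⇒ m₂ = 255.1480/5 = 51.02960
Σ(xᵢ − x̄)³ = 1922.5001 ⇒ m₃ = 1922.5001/5 = 384.50002
m₂^(3/2) = 51.02960^(1.5) = 364.52998
g₁ = m₃ / m₂^(3/2) = 384.50002 / 364.52998 ≈ 1.0548

1.0548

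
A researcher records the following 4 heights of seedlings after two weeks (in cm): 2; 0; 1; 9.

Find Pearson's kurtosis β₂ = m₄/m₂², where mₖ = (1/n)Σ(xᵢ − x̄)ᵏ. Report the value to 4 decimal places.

x̄ = 3.0000
Σ(xᵢ − x̄)² = 50.0000 ⇒ m₂ = 12.50000
Σ(xᵢ − x̄)⁴ = 1394.0000 ⇒ m₄ = 348.50000
m₂² = 156.25000
β₂ = m₄/m₂² = 348.50000 / 156.25000 ≈ 2.2304

2.2304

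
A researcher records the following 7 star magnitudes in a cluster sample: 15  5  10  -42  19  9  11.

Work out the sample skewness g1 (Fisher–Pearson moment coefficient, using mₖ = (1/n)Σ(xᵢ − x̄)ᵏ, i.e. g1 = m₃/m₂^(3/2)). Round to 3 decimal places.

x̄ = (15 + 5 + 10 - 42 + 19 + 9 + 11) / 7 = 3.8571
deviations (xᵢ − x̄): 11.1429, 1.1429, 6.1429, -45.8571, 15.1429, 5.1429, 7.1429
Σ(xᵢ − x̄)² = 2572.8571 ⇒ m₂ = 2572.8571/7 = 367.55102
Σ(xᵢ − x̄)³ = -90842.3265 ⇒ m₃ = -90842.3265/7 = -12977.47522
m₂^(3/2) = 367.55102^(1.5) = 7046.54856
g1 = m₃ / m₂^(3/2) = -12977.47522 / 7046.54856 ≈ -1.842

-1.842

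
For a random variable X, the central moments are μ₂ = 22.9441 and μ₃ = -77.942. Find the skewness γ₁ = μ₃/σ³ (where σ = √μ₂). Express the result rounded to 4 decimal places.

σ = √μ₂ = √22.9441 = 4.79000
σ³ = μ₂^(3/2) = 109.90224
γ₁ = μ₃/σ³ = -77.942 / 109.90224 ≈ -0.7092

-0.7092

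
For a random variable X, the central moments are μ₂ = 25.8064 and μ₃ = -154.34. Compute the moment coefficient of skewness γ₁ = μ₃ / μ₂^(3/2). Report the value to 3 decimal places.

σ = √μ₂ = √25.8064 = 5.08000
σ³ = μ₂^(3/2) = 131.09651
γ₁ = μ₃/σ³ = -154.34 / 131.09651 ≈ -1.177

-1.177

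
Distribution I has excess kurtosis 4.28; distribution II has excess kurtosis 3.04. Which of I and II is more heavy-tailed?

Higher excess kurtosis ⇒ heavier tails relative to the normal distribution.
4.28 vs 3.04: the larger is 4.28, so I has heavier tails.

I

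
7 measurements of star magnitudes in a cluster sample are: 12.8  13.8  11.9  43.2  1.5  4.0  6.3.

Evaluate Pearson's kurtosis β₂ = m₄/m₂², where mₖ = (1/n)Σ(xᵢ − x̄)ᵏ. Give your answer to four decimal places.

4.2004

x̄ = 13.3571
Σ(xᵢ − x̄)² = 1171.1771 ⇒ m₂ = 167.31102
Σ(xᵢ − x̄)⁴ = 823078.6008 ⇒ m₄ = 117582.65725
m₂² = 27992.97755
β₂ = m₄/m₂² = 117582.65725 / 27992.97755 ≈ 4.2004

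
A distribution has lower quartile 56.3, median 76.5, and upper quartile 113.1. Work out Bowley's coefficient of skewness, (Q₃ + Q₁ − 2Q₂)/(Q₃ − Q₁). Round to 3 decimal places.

0.289

numerator: Q₃ + Q₁ − 2Q₂ = 113.1 + 56.3 − 2×76.5 = 16.4000
denominator: Q₃ − Q₁ = 113.1 − 56.3 = 56.8000
Bowley skewness = 16.4000 / 56.8000 ≈ 0.289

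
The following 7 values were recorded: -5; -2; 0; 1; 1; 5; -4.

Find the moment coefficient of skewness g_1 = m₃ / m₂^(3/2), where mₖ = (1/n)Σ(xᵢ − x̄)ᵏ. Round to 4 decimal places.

0.2310

x̄ = (-5 - 2 + 0 + 1 + 1 + 5 - 4) / 7 = -0.5714
deviations (xᵢ − x̄): -4.4286, -1.4286, 0.5714, 1.5714, 1.5714, 5.5714, -3.4286
Σ(xᵢ − x̄)² = 69.7143 ⇒ m₂ = 69.7143/7 = 9.95918
Σ(xᵢ − x̄)³ = 50.8163 ⇒ m₃ = 50.8163/7 = 7.25948
m₂^(3/2) = 9.95918^(1.5) = 31.42937
g_1 = m₃ / m₂^(3/2) = 7.25948 / 31.42937 ≈ 0.2310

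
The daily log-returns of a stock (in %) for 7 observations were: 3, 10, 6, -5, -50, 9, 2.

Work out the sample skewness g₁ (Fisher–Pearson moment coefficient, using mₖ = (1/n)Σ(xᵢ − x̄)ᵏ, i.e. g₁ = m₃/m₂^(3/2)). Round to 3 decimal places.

-1.812

x̄ = (3 + 10 + 6 - 5 - 50 + 9 + 2) / 7 = -3.5714
deviations (xᵢ − x̄): 6.5714, 13.5714, 9.5714, -1.4286, -46.4286, 12.5714, 5.5714
Σ(xᵢ − x̄)² = 2665.7143 ⇒ m₂ = 2665.7143/7 = 380.81633
Σ(xᵢ − x̄)³ = -94264.8980 ⇒ m₃ = -94264.8980/7 = -13466.41399
m₂^(3/2) = 380.81633^(1.5) = 7431.44622
g₁ = m₃ / m₂^(3/2) = -13466.41399 / 7431.44622 ≈ -1.812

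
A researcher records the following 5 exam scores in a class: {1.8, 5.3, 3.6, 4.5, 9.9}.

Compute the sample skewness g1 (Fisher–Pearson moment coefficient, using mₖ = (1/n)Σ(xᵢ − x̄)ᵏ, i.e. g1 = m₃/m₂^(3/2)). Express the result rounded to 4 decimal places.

0.8081

x̄ = (1.8 + 5.3 + 3.6 + 4.5 + 9.9) / 5 = 5.0200
deviations (xᵢ − x̄): -3.2200, 0.2800, -1.4200, -0.5200, 4.8800
Σ(xᵢ − x̄)² = 36.5480 ⇒ m₂ = 36.5480/5 = 7.30960
Σ(xᵢ − x̄)³ = 79.8461 ⇒ m₃ = 79.8461/5 = 15.96922
m₂^(3/2) = 7.30960^(1.5) = 19.76243
g1 = m₃ / m₂^(3/2) = 15.96922 / 19.76243 ≈ 0.8081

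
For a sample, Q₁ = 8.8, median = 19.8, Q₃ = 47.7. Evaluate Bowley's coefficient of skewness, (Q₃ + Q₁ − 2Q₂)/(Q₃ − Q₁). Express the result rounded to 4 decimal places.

0.4344

numerator: Q₃ + Q₁ − 2Q₂ = 47.7 + 8.8 − 2×19.8 = 16.9000
denominator: Q₃ − Q₁ = 47.7 − 8.8 = 38.9000
Bowley skewness = 16.9000 / 38.9000 ≈ 0.4344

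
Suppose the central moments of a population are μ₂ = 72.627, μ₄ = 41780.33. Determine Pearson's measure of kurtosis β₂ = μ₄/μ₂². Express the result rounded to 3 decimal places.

μ₂² = 72.627² = 5274.68113
μ₄/μ₂² = 41780.33 / 5274.68113 = 7.92092
β₂ ≈ 7.921

7.921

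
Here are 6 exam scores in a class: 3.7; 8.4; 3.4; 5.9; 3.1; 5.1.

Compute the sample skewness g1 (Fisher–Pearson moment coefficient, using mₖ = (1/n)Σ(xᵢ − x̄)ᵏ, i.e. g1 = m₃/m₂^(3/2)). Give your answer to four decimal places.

0.8336

x̄ = (3.7 + 8.4 + 3.4 + 5.9 + 3.1 + 5.1) / 6 = 4.9333
deviations (xᵢ − x̄): -1.2333, 3.4667, -1.5333, 0.9667, -1.8333, 0.1667
Σ(xᵢ − x̄)² = 20.2133 ⇒ m₂ = 20.2133/6 = 3.36889
Σ(xᵢ − x̄)³ = 30.9264 ⇒ m₃ = 30.9264/6 = 5.15441
m₂^(3/2) = 3.36889^(1.5) = 6.18344
g1 = m₃ / m₂^(3/2) = 5.15441 / 6.18344 ≈ 0.8336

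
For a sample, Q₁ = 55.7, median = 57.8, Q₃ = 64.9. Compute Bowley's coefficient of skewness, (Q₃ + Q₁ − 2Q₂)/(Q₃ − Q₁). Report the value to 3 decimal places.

0.543

numerator: Q₃ + Q₁ − 2Q₂ = 64.9 + 55.7 − 2×57.8 = 5.0000
denominator: Q₃ − Q₁ = 64.9 − 55.7 = 9.2000
Bowley skewness = 5.0000 / 9.2000 ≈ 0.543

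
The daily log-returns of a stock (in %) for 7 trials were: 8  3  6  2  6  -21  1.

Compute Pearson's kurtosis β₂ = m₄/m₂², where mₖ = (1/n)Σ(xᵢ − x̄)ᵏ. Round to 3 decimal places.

x̄ = 0.7143
Σ(xᵢ − x̄)² = 587.4286 ⇒ m₂ = 83.91837
Σ(xᵢ − x̄)⁴ = 226730.7172 ⇒ m₄ = 32390.10246
m₂² = 7042.29238
β₂ = m₄/m₂² = 32390.10246 / 7042.29238 ≈ 4.599

4.599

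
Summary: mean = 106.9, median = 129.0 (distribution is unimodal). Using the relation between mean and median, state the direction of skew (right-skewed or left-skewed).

mean − median = 106.9 − 129.0 = -22.1
mean < median ⇒ the longer tail is on the left ⇒ left-skewed (negatively skewed).

left-skewed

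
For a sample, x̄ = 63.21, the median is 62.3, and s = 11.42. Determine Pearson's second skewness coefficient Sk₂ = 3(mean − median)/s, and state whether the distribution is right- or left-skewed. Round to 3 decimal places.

0.239, right-skewed

Sk₂ = 3(63.21 − 62.3) / 11.42 = 3 × 0.9100 / 11.42
    = 2.7300 / 11.42 ≈ 0.239
Sk₂ > 0 ⇒ mean > median ⇒ right-skewed (positive skew).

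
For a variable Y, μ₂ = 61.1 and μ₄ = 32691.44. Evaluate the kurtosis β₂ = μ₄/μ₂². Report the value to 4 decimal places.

μ₂² = 61.1² = 3733.21000
μ₄/μ₂² = 32691.44 / 3733.21000 = 8.75693
β₂ ≈ 8.7569

8.7569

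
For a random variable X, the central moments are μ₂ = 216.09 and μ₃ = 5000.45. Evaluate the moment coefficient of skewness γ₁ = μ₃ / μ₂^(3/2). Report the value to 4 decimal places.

σ = √μ₂ = √216.09 = 14.70000
σ³ = μ₂^(3/2) = 3176.52300
γ₁ = μ₃/σ³ = 5000.45 / 3176.52300 ≈ 1.5742

1.5742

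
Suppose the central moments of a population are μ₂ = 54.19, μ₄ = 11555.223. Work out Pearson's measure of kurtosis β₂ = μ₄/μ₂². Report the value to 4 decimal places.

μ₂² = 54.19² = 2936.55610
μ₄/μ₂² = 11555.223 / 2936.55610 = 3.93496
β₂ ≈ 3.9350

3.9350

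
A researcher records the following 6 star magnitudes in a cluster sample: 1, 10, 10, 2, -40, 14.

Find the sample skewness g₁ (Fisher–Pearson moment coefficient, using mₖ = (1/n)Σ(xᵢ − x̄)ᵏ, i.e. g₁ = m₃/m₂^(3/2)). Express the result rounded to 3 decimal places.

-1.541

x̄ = (1 + 10 + 10 + 2 - 40 + 14) / 6 = -0.5000
deviations (xᵢ − x̄): 1.5000, 10.5000, 10.5000, 2.5000, -39.5000, 14.5000
Σ(xᵢ − x̄)² = 1999.5000 ⇒ m₂ = 1999.5000/6 = 333.25000
Σ(xᵢ − x̄)³ = -56247.0000 ⇒ m₃ = -56247.0000/6 = -9374.50000
m₂^(3/2) = 333.25000^(1.5) = 6083.52416
g₁ = m₃ / m₂^(3/2) = -9374.50000 / 6083.52416 ≈ -1.541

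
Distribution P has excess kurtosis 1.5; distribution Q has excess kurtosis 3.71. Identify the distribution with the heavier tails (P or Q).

Higher excess kurtosis ⇒ heavier tails relative to the normal distribution.
1.5 vs 3.71: the larger is 3.71, so Q has heavier tails.

Q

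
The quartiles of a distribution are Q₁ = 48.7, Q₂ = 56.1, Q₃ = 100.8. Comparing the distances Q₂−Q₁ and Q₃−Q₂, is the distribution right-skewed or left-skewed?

Q₂ − Q₁ = 7.4;  Q₃ − Q₂ = 44.7
Q₃ − Q₂ > Q₂ − Q₁ ⇒ the upper half is more spread out ⇒ right-skewed.

right-skewed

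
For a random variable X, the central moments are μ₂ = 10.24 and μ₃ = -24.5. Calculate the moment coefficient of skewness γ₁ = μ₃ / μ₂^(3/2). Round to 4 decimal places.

σ = √μ₂ = √10.24 = 3.20000
σ³ = μ₂^(3/2) = 32.76800
γ₁ = μ₃/σ³ = -24.5 / 32.76800 ≈ -0.7477

-0.7477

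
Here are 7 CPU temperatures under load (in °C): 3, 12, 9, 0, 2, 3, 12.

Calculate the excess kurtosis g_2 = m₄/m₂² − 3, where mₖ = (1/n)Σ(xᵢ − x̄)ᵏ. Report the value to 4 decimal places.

x̄ = 5.8571
Σ(xᵢ − x̄)² = 150.8571 ⇒ m₂ = 21.55102
Σ(xᵢ − x̄)⁴ = 4476.9096 ⇒ m₄ = 639.55852
m₂² = 464.44648
g_2 = m₄/m₂² − 3 = 1.37703 − 3 ≈ -1.6230

-1.6230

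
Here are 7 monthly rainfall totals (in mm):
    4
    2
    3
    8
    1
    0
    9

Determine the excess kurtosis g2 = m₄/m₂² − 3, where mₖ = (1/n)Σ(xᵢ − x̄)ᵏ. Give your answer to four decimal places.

x̄ = 3.8571
Σ(xᵢ − x̄)² = 70.8571 ⇒ m₂ = 10.12245
Σ(xᵢ − x̄)⁴ = 1294.5423 ⇒ m₄ = 184.93461
m₂² = 102.46397
g2 = m₄/m₂² − 3 = 1.80487 − 3 ≈ -1.1951

-1.1951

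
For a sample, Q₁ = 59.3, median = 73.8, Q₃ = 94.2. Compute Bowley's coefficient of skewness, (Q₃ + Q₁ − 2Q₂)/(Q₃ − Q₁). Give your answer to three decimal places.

numerator: Q₃ + Q₁ − 2Q₂ = 94.2 + 59.3 − 2×73.8 = 5.9000
denominator: Q₃ − Q₁ = 94.2 − 59.3 = 34.9000
Bowley skewness = 5.9000 / 34.9000 ≈ 0.169

0.169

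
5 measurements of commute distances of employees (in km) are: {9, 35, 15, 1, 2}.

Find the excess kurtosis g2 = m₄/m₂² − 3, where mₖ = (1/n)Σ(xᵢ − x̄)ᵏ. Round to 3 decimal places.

-0.540

x̄ = 12.4000
Σ(xᵢ − x̄)² = 767.2000 ⇒ m₂ = 153.44000
Σ(xᵢ − x̄)⁴ = 289643.2960 ⇒ m₄ = 57928.65920
m₂² = 23543.83360
g2 = m₄/m₂² − 3 = 2.46046 − 3 ≈ -0.540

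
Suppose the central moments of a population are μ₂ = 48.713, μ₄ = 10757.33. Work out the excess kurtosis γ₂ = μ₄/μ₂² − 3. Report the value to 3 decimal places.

1.533

μ₂² = 48.713² = 2372.95637
μ₄/μ₂² = 10757.33 / 2372.95637 = 4.53330
γ₂ = 4.53330 − 3 ≈ 1.533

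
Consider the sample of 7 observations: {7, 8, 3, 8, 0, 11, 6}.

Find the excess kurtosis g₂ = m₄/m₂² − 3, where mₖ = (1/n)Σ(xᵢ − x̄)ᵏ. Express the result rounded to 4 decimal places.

x̄ = 6.1429
Σ(xᵢ − x̄)² = 78.8571 ⇒ m₂ = 11.26531
Σ(xᵢ − x̄)⁴ = 2102.3790 ⇒ m₄ = 300.33986
m₂² = 126.90712
g₂ = m₄/m₂² − 3 = 2.36661 − 3 ≈ -0.6334

-0.6334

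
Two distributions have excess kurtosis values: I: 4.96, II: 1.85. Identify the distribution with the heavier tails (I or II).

I

Higher excess kurtosis ⇒ heavier tails relative to the normal distribution.
4.96 vs 1.85: the larger is 4.96, so I has heavier tails.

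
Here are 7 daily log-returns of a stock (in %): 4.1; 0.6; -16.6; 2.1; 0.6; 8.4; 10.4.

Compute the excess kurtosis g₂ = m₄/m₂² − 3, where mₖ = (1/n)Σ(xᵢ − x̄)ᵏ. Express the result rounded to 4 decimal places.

x̄ = 1.3714
Σ(xᵢ − x̄)² = 463.0543 ⇒ m₂ = 66.15061
Σ(xᵢ − x̄)⁴ = 113452.6431 ⇒ m₄ = 16207.52044
m₂² = 4375.90350
g₂ = m₄/m₂² − 3 = 3.70381 − 3 ≈ 0.7038

0.7038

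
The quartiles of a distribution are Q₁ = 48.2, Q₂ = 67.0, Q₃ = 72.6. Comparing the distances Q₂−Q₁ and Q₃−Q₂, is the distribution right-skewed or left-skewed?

Q₂ − Q₁ = 18.8;  Q₃ − Q₂ = 5.6
Q₂ − Q₁ > Q₃ − Q₂ ⇒ the lower half is more spread out ⇒ left-skewed.

left-skewed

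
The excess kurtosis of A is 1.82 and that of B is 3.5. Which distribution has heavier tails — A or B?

Higher excess kurtosis ⇒ heavier tails relative to the normal distribution.
1.82 vs 3.5: the larger is 3.5, so B has heavier tails.

B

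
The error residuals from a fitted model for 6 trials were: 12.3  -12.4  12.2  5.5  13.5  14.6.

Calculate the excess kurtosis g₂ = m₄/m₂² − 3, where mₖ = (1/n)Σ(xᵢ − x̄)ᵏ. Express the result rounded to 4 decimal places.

0.5061

x̄ = 7.6167
Σ(xᵢ − x̄)² = 531.4683 ⇒ m₂ = 88.57806
Σ(xᵢ − x̄)⁴ = 165052.7652 ⇒ m₄ = 27508.79420
m₂² = 7846.07193
g₂ = m₄/m₂² − 3 = 3.50606 − 3 ≈ 0.5061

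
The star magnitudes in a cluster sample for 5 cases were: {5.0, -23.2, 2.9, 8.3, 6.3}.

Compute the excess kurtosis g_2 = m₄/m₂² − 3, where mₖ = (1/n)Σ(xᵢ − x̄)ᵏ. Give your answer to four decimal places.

x̄ = -0.1400
Σ(xᵢ − x̄)² = 680.1320 ⇒ m₂ = 136.02640
Σ(xᵢ − x̄)⁴ = 290350.2140 ⇒ m₄ = 58070.04280
m₂² = 18503.18150
g_2 = m₄/m₂² − 3 = 3.13838 − 3 ≈ 0.1384

0.1384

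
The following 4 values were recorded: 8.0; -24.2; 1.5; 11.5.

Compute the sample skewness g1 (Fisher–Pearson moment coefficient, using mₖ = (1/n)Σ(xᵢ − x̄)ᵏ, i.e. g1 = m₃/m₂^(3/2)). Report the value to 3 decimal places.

-0.939

x̄ = (8.0 - 24.2 + 1.5 + 11.5) / 4 = -0.8000
deviations (xᵢ − x̄): 8.8000, -23.4000, 2.3000, 12.3000
Σ(xᵢ − x̄)² = 781.5800 ⇒ m₂ = 781.5800/4 = 195.39500
Σ(xᵢ − x̄)³ = -10258.3980 ⇒ m₃ = -10258.3980/4 = -2564.59950
m₂^(3/2) = 195.39500^(1.5) = 2731.30481
g1 = m₃ / m₂^(3/2) = -2564.59950 / 2731.30481 ≈ -0.939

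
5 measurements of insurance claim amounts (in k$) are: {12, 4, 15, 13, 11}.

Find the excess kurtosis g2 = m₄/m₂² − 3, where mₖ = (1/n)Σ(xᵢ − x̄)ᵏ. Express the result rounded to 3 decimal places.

-0.271

x̄ = 11.0000
Σ(xᵢ − x̄)² = 70.0000 ⇒ m₂ = 14.00000
Σ(xᵢ − x̄)⁴ = 2674.0000 ⇒ m₄ = 534.80000
m₂² = 196.00000
g2 = m₄/m₂² − 3 = 2.72857 − 3 ≈ -0.271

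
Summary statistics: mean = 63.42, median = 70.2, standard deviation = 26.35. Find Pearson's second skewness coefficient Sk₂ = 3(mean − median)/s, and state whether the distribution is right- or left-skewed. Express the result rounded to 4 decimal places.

Sk₂ = 3(63.42 − 70.2) / 26.35 = 3 × -6.7800 / 26.35
    = -20.3400 / 26.35 ≈ -0.7719
Sk₂ < 0 ⇒ mean < median ⇒ left-skewed (negative skew).

-0.7719, left-skewed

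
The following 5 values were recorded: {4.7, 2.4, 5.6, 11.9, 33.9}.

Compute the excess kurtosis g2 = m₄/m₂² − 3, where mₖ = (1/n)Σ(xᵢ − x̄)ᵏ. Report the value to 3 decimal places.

-0.131

x̄ = 11.7000
Σ(xᵢ − x̄)² = 665.5800 ⇒ m₂ = 133.11600
Σ(xᵢ − x̄)⁴ = 254157.3714 ⇒ m₄ = 50831.47428
m₂² = 17719.86946
g2 = m₄/m₂² − 3 = 2.86861 − 3 ≈ -0.131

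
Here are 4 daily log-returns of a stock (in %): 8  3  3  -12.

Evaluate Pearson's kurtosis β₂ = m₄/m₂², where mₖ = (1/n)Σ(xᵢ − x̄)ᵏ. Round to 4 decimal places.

x̄ = 0.5000
Σ(xᵢ − x̄)² = 225.0000 ⇒ m₂ = 56.25000
Σ(xᵢ − x̄)⁴ = 27656.2500 ⇒ m₄ = 6914.06250
m₂² = 3164.06250
β₂ = m₄/m₂² = 6914.06250 / 3164.06250 ≈ 2.1852

2.1852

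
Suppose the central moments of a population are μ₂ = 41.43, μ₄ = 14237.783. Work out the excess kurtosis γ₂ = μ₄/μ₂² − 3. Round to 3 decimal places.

5.295

μ₂² = 41.43² = 1716.44490
μ₄/μ₂² = 14237.783 / 1716.44490 = 8.29493
γ₂ = 8.29493 − 3 ≈ 5.295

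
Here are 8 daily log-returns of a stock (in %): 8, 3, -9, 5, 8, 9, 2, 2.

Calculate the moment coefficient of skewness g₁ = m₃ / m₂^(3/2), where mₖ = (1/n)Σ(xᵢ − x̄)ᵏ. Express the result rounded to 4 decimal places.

x̄ = (8 + 3 - 9 + 5 + 8 + 9 + 2 + 2) / 8 = 3.5000
deviations (xᵢ − x̄): 4.5000, -0.5000, -12.5000, 1.5000, 4.5000, 5.5000, -1.5000, -1.5000
Σ(xᵢ − x̄)² = 234.0000 ⇒ m₂ = 234.0000/8 = 29.25000
Σ(xᵢ − x̄)³ = -1608.0000 ⇒ m₃ = -1608.0000/8 = -201.00000
m₂^(3/2) = 29.25000^(1.5) = 158.19356
g₁ = m₃ / m₂^(3/2) = -201.00000 / 158.19356 ≈ -1.2706

-1.2706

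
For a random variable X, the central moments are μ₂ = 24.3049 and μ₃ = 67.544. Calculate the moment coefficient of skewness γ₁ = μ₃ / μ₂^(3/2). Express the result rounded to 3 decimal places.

0.564

σ = √μ₂ = √24.3049 = 4.93000
σ³ = μ₂^(3/2) = 119.82316
γ₁ = μ₃/σ³ = 67.544 / 119.82316 ≈ 0.564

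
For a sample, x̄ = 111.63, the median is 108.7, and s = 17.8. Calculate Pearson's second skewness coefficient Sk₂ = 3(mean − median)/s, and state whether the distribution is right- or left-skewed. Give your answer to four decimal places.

Sk₂ = 3(111.63 − 108.7) / 17.8 = 3 × 2.9300 / 17.8
    = 8.7900 / 17.8 ≈ 0.4938
Sk₂ > 0 ⇒ mean > median ⇒ right-skewed (positive skew).

0.4938, right-skewed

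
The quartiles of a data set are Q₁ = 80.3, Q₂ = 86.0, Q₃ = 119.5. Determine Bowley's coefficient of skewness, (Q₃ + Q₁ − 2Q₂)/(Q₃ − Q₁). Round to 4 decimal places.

0.7092

numerator: Q₃ + Q₁ − 2Q₂ = 119.5 + 80.3 − 2×86.0 = 27.8000
denominator: Q₃ − Q₁ = 119.5 − 80.3 = 39.2000
Bowley skewness = 27.8000 / 39.2000 ≈ 0.7092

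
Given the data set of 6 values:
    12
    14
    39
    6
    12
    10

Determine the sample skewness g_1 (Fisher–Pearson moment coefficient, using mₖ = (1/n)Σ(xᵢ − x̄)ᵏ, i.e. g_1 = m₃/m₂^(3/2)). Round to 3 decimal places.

1.571

x̄ = (12 + 14 + 39 + 6 + 12 + 10) / 6 = 15.5000
deviations (xᵢ − x̄): -3.5000, -1.5000, 23.5000, -9.5000, -3.5000, -5.5000
Σ(xᵢ − x̄)² = 699.5000 ⇒ m₂ = 699.5000/6 = 116.58333
Σ(xᵢ − x̄)³ = 11865.0000 ⇒ m₃ = 11865.0000/6 = 1977.50000
m₂^(3/2) = 116.58333^(1.5) = 1258.79411
g_1 = m₃ / m₂^(3/2) = 1977.50000 / 1258.79411 ≈ 1.571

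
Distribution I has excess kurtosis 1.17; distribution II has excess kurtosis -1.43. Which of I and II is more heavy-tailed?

Higher excess kurtosis ⇒ heavier tails relative to the normal distribution.
1.17 vs -1.43: the larger is 1.17, so I has heavier tails. (I is leptokurtic — heavier-than-normal tails; the other is platykurtic.)

I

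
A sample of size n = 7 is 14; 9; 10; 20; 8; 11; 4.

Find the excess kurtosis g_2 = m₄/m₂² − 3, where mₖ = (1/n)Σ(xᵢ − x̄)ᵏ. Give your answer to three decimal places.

x̄ = 10.8571
Σ(xᵢ − x̄)² = 152.8571 ⇒ m₂ = 21.83673
Σ(xᵢ − x̄)⁴ = 9375.1545 ⇒ m₄ = 1339.30779
m₂² = 476.84298
g_2 = m₄/m₂² − 3 = 2.80870 − 3 ≈ -0.191

-0.191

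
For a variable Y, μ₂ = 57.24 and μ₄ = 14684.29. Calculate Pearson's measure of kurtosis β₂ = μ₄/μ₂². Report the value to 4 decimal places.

4.4818

μ₂² = 57.24² = 3276.41760
μ₄/μ₂² = 14684.29 / 3276.41760 = 4.48181
β₂ ≈ 4.4818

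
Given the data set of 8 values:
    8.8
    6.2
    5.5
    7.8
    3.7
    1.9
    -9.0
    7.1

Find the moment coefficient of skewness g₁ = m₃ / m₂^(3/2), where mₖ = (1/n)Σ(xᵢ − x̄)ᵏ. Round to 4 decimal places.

-1.6441

x̄ = (8.8 + 6.2 + 5.5 + 7.8 + 3.7 + 1.9 - 9.0 + 7.1) / 8 = 4.0000
deviations (xᵢ − x̄): 4.8000, 2.2000, 1.5000, 3.8000, -0.3000, -2.1000, -13.0000, 3.1000
Σ(xᵢ − x̄)² = 227.6800 ⇒ m₂ = 227.6800/8 = 28.46000
Σ(xᵢ − x̄)³ = -1997.0100 ⇒ m₃ = -1997.0100/8 = -249.62625
m₂^(3/2) = 28.46000^(1.5) = 151.82817
g₁ = m₃ / m₂^(3/2) = -249.62625 / 151.82817 ≈ -1.6441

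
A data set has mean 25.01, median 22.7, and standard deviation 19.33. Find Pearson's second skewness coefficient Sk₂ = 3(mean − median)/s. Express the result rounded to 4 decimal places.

0.3585

Sk₂ = 3(25.01 − 22.7) / 19.33 = 3 × 2.3100 / 19.33
    = 6.9300 / 19.33 ≈ 0.3585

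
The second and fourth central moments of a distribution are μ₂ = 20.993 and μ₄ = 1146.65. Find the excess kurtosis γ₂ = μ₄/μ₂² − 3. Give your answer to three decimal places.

μ₂² = 20.993² = 440.70605
μ₄/μ₂² = 1146.65 / 440.70605 = 2.60185
γ₂ = 2.60185 − 3 ≈ -0.398

-0.398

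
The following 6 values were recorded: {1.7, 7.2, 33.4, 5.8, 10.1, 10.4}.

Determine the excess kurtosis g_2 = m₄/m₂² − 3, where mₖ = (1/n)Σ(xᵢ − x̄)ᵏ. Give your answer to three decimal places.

x̄ = 11.4333
Σ(xᵢ − x̄)² = 629.7733 ⇒ m₂ = 104.96222
Σ(xᵢ − x̄)⁴ = 243147.2784 ⇒ m₄ = 40524.54641
m₂² = 11017.06809
g_2 = m₄/m₂² − 3 = 3.67834 − 3 ≈ 0.678

0.678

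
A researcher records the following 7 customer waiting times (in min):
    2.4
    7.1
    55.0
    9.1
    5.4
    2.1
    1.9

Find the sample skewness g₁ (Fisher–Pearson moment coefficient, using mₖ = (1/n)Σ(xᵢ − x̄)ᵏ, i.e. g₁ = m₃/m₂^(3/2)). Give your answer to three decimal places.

x̄ = (2.4 + 7.1 + 55.0 + 9.1 + 5.4 + 2.1 + 1.9) / 7 = 11.8571
deviations (xᵢ − x̄): -9.4571, -4.7571, 43.1429, -2.7571, -6.4571, -9.7571, -9.9571
Σ(xᵢ − x̄)² = 2217.0171 ⇒ m₂ = 2217.0171/7 = 316.71673
Σ(xᵢ − x̄)³ = 77142.3006 ⇒ m₃ = 77142.3006/7 = 11020.32866
m₂^(3/2) = 316.71673^(1.5) = 5636.46114
g₁ = m₃ / m₂^(3/2) = 11020.32866 / 5636.46114 ≈ 1.955

1.955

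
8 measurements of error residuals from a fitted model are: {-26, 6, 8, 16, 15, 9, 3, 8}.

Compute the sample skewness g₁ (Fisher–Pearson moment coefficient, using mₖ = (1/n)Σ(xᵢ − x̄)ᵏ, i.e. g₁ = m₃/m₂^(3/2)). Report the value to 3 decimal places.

-1.783

x̄ = (-26 + 6 + 8 + 16 + 15 + 9 + 3 + 8) / 8 = 4.8750
deviations (xᵢ − x̄): -30.8750, 1.1250, 3.1250, 11.1250, 10.1250, 4.1250, -1.8750, 3.1250
Σ(xᵢ − x̄)² = 1220.8750 ⇒ m₂ = 1220.8750/8 = 152.60938
Σ(xᵢ − x̄)³ = -26891.1563 ⇒ m₃ = -26891.1563/8 = -3361.39453
m₂^(3/2) = 152.60938^(1.5) = 1885.26246
g₁ = m₃ / m₂^(3/2) = -3361.39453 / 1885.26246 ≈ -1.783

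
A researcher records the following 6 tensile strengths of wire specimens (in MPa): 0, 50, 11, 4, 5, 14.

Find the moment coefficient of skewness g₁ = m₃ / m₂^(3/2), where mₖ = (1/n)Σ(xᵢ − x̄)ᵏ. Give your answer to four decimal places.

x̄ = (0 + 50 + 11 + 4 + 5 + 14) / 6 = 14.0000
deviations (xᵢ − x̄): -14.0000, 36.0000, -3.0000, -10.0000, -9.0000, 0.0000
Σ(xᵢ − x̄)² = 1682.0000 ⇒ m₂ = 1682.0000/6 = 280.33333
Σ(xᵢ − x̄)³ = 42156.0000 ⇒ m₃ = 42156.0000/6 = 7026.00000
m₂^(3/2) = 280.33333^(1.5) = 4693.66524
g₁ = m₃ / m₂^(3/2) = 7026.00000 / 4693.66524 ≈ 1.4969

1.4969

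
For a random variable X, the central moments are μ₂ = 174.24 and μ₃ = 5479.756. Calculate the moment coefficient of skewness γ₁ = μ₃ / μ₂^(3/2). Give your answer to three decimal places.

2.383

σ = √μ₂ = √174.24 = 13.20000
σ³ = μ₂^(3/2) = 2299.96800
γ₁ = μ₃/σ³ = 5479.756 / 2299.96800 ≈ 2.383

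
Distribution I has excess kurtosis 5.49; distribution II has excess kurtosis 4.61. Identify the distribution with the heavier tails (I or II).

Higher excess kurtosis ⇒ heavier tails relative to the normal distribution.
5.49 vs 4.61: the larger is 5.49, so I has heavier tails.

I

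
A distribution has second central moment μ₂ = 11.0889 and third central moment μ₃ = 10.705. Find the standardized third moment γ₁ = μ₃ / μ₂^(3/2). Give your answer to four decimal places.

σ = √μ₂ = √11.0889 = 3.33000
σ³ = μ₂^(3/2) = 36.92604
γ₁ = μ₃/σ³ = 10.705 / 36.92604 ≈ 0.2899

0.2899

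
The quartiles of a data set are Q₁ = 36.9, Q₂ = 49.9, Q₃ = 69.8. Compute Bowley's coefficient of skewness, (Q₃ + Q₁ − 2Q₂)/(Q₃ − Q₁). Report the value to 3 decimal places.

numerator: Q₃ + Q₁ − 2Q₂ = 69.8 + 36.9 − 2×49.9 = 6.9000
denominator: Q₃ − Q₁ = 69.8 − 36.9 = 32.9000
Bowley skewness = 6.9000 / 32.9000 ≈ 0.210

0.210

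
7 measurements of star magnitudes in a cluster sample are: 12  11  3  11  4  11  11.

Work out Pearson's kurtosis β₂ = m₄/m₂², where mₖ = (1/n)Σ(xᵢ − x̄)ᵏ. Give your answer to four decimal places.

x̄ = 9.0000
Σ(xᵢ − x̄)² = 86.0000 ⇒ m₂ = 12.28571
Σ(xᵢ − x̄)⁴ = 2066.0000 ⇒ m₄ = 295.14286
m₂² = 150.93878
β₂ = m₄/m₂² = 295.14286 / 150.93878 ≈ 1.9554

1.9554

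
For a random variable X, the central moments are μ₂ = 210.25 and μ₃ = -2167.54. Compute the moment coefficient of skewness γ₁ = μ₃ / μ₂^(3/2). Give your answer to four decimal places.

-0.7110

σ = √μ₂ = √210.25 = 14.50000
σ³ = μ₂^(3/2) = 3048.62500
γ₁ = μ₃/σ³ = -2167.54 / 3048.62500 ≈ -0.7110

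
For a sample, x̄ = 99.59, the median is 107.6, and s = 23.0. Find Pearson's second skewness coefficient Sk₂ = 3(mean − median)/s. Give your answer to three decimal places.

Sk₂ = 3(99.59 − 107.6) / 23.0 = 3 × -8.0100 / 23.0
    = -24.0300 / 23.0 ≈ -1.045

-1.045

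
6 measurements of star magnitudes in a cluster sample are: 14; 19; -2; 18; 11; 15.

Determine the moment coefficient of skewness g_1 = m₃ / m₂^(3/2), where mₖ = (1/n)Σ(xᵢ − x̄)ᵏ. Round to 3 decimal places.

x̄ = (14 + 19 - 2 + 18 + 11 + 15) / 6 = 12.5000
deviations (xᵢ − x̄): 1.5000, 6.5000, -14.5000, 5.5000, -1.5000, 2.5000
Σ(xᵢ − x̄)² = 293.5000 ⇒ m₂ = 293.5000/6 = 48.91667
Σ(xᵢ − x̄)³ = -2592.0000 ⇒ m₃ = -2592.0000/6 = -432.00000
m₂^(3/2) = 48.91667^(1.5) = 342.12537
g_1 = m₃ / m₂^(3/2) = -432.00000 / 342.12537 ≈ -1.263

-1.263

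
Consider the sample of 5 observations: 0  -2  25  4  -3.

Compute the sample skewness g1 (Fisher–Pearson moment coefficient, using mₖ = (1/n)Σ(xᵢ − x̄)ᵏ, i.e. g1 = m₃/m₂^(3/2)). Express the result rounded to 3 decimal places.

x̄ = (0 - 2 + 25 + 4 - 3) / 5 = 4.8000
deviations (xᵢ − x̄): -4.8000, -6.8000, 20.2000, -0.8000, -7.8000
Σ(xᵢ − x̄)² = 538.8000 ⇒ m₂ = 538.8000/5 = 107.76000
Σ(xᵢ − x̄)³ = 7342.3200 ⇒ m₃ = 7342.3200/5 = 1468.46400
m₂^(3/2) = 107.76000^(1.5) = 1118.62977
g1 = m₃ / m₂^(3/2) = 1468.46400 / 1118.62977 ≈ 1.313

1.313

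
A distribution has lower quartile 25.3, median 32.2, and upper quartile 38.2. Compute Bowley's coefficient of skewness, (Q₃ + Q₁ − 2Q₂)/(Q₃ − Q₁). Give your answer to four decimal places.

-0.0698

numerator: Q₃ + Q₁ − 2Q₂ = 38.2 + 25.3 − 2×32.2 = -0.9000
denominator: Q₃ − Q₁ = 38.2 − 25.3 = 12.9000
Bowley skewness = -0.9000 / 12.9000 ≈ -0.0698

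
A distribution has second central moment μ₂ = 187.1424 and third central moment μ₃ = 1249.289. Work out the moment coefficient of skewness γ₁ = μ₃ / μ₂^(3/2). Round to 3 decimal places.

σ = √μ₂ = √187.1424 = 13.68000
σ³ = μ₂^(3/2) = 2560.10803
γ₁ = μ₃/σ³ = 1249.289 / 2560.10803 ≈ 0.488

0.488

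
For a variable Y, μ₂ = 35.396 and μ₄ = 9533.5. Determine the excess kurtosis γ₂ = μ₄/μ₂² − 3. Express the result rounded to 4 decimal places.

μ₂² = 35.396² = 1252.87682
μ₄/μ₂² = 9533.5 / 1252.87682 = 7.60929
γ₂ = 7.60929 − 3 ≈ 4.6093

4.6093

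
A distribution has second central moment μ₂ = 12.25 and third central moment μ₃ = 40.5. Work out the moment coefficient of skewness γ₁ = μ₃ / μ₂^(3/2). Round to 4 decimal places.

σ = √μ₂ = √12.25 = 3.50000
σ³ = μ₂^(3/2) = 42.87500
γ₁ = μ₃/σ³ = 40.5 / 42.87500 ≈ 0.9446

0.9446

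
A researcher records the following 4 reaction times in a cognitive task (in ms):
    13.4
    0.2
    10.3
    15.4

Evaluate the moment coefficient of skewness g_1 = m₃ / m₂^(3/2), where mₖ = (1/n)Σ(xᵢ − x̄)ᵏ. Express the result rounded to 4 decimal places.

x̄ = (13.4 + 0.2 + 10.3 + 15.4) / 4 = 9.8250
deviations (xᵢ − x̄): 3.5750, -9.6250, 0.4750, 5.5750
Σ(xᵢ − x̄)² = 136.7275 ⇒ m₂ = 136.7275/4 = 34.18188
Σ(xᵢ − x̄)³ = -672.5936 ⇒ m₃ = -672.5936/4 = -168.14841
m₂^(3/2) = 34.18188^(1.5) = 199.84525
g_1 = m₃ / m₂^(3/2) = -168.14841 / 199.84525 ≈ -0.8414

-0.8414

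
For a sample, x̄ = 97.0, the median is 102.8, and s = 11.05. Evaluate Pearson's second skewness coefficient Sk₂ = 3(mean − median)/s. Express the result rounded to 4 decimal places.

-1.5747

Sk₂ = 3(97.0 − 102.8) / 11.05 = 3 × -5.8000 / 11.05
    = -17.4000 / 11.05 ≈ -1.5747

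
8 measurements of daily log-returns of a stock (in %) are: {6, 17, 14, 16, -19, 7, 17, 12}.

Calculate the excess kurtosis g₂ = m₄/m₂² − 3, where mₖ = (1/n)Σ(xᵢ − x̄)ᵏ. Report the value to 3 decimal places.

1.776

x̄ = 8.7500
Σ(xᵢ − x̄)² = 1007.5000 ⇒ m₂ = 125.93750
Σ(xᵢ − x̄)⁴ = 605961.9063 ⇒ m₄ = 75745.23828
m₂² = 15860.25391
g₂ = m₄/m₂² − 3 = 4.77579 − 3 ≈ 1.776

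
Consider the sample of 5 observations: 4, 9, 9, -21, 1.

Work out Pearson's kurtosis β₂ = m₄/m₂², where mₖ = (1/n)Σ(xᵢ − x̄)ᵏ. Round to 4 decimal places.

x̄ = 0.4000
Σ(xᵢ − x̄)² = 619.2000 ⇒ m₂ = 123.84000
Σ(xᵢ − x̄)⁴ = 220835.6160 ⇒ m₄ = 44167.12320
m₂² = 15336.34560
β₂ = m₄/m₂² = 44167.12320 / 15336.34560 ≈ 2.8799

2.8799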